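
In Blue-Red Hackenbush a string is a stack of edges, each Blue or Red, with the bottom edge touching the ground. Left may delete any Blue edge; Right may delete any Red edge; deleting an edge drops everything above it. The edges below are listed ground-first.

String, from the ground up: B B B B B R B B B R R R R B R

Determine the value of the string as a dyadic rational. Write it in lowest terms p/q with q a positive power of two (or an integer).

4997/1024

v(B) = { 0 | — } -> 1
v(BB) = { 0,1 | — } -> 2
v(BBB) = { 0,1,2 | — } -> 3
v(BBBB) = { 0,1,2,3 | — } -> 4
v(BBBBB) = { 0,1,2,3,4 | — } -> 5
v(BBBBBR) = { 0,1,2,3,4 | 5 } -> 9/2
v(BBBBBRB) = { 0,1,2,3,4,9/2 | 5 } -> 19/4
v(BBBBBRBB) = { 0,1,2,3,4,9/2,19/4 | 5 } -> 39/8
v(BBBBBRBBB) = { 0,1,2,3,4,9/2,19/4,39/8 | 5 } -> 79/16
v(BBBBBRBBBR) = { 0,1,2,3,4,9/2,19/4,39/8 | 79/16,5 } -> 157/32
v(BBBBBRBBBRR) = { 0,1,2,3,4,9/2,19/4,39/8 | 157/32,79/16,5 } -> 313/64
v(BBBBBRBBBRRR) = { 0,1,2,3,4,9/2,19/4,39/8 | 313/64,157/32,79/16,5 } -> 625/128
v(BBBBBRBBBRRRR) = { 0,1,2,3,4,9/2,19/4,39/8 | 625/128,313/64,157/32,79/16,5 } -> 1249/256
v(BBBBBRBBBRRRRB) = { 0,1,2,3,4,9/2,19/4,39/8,1249/256 | 625/128,313/64,157/32,79/16,5 } -> 2499/512
v(BBBBBRBBBRRRRBR) = { 0,1,2,3,4,9/2,19/4,39/8,1249/256 | 2499/512,625/128,313/64,157/32,79/16,5 } -> 4997/1024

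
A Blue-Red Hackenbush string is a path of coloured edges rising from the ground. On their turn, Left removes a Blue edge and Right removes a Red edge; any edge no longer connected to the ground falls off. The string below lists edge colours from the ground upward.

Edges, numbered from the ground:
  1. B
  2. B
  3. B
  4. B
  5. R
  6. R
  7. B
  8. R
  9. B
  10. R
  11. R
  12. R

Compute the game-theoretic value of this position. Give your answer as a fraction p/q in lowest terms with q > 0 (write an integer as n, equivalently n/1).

value_1 [B]  L=[0]  R=[∅]  so 1
value_2 [BB]  L=[0, 1]  R=[∅]  so 2
value_3 [BBB]  L=[0, 1, 2]  R=[∅]  so 3
value_4 [BBBB]  L=[0, 1, 2, 3]  R=[∅]  so 4
value_5 [BBBBR]  L=[0, 1, 2, 3]  R=[4]  so 7/2
value_6 [BBBBRR]  L=[0, 1, 2, 3]  R=[7/2, 4]  so 13/4
value_7 [BBBBRRB]  L=[0, 1, 2, 3, 13/4]  R=[7/2, 4]  so 27/8
value_8 [BBBBRRBR]  L=[0, 1, 2, 3, 13/4]  R=[27/8, 7/2, 4]  so 53/16
value_9 [BBBBRRBRB]  L=[0, 1, 2, 3, 13/4, 53/16]  R=[27/8, 7/2, 4]  so 107/32
value_10 [BBBBRRBRBR]  L=[0, 1, 2, 3, 13/4, 53/16]  R=[107/32, 27/8, 7/2, 4]  so 213/64
value_11 [BBBBRRBRBRR]  L=[0, 1, 2, 3, 13/4, 53/16]  R=[213/64, 107/32, 27/8, 7/2, 4]  so 425/128
value_12 [BBBBRRBRBRRR]  L=[0, 1, 2, 3, 13/4, 53/16]  R=[425/128, 213/64, 107/32, 27/8, 7/2, 4]  so 849/256

849/256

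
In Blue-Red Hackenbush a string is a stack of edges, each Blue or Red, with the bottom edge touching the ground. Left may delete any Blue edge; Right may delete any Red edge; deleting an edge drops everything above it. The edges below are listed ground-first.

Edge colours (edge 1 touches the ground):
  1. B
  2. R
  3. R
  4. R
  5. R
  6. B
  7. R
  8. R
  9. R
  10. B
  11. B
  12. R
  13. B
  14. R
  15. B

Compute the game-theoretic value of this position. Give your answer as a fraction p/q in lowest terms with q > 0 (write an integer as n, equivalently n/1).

1131/16384

Recurse on prefixes of the 15-edge string B R R R R B R R R B B R B R B:
1 of 15 · B · max L 0 · min R +∞ — 1
2 of 15 · BR · max L 0 · min R 1 — 1/2
3 of 15 · BRR · max L 0 · min R 1/2 — 1/4
4 of 15 · BRRR · max L 0 · min R 1/4 — 1/8
5 of 15 · BRRRR · max L 0 · min R 1/8 — 1/16
6 of 15 · BRRRRB · max L 1/16 · min R 1/8 — 3/32
7 of 15 · BRRRRBR · max L 1/16 · min R 3/32 — 5/64
8 of 15 · BRRRRBRR · max L 1/16 · min R 5/64 — 9/128
9 of 15 · BRRRRBRRR · max L 1/16 · min R 9/128 — 17/256
10 of 15 · BRRRRBRRRB · max L 17/256 · min R 9/128 — 35/512
11 of 15 · BRRRRBRRRBB · max L 35/512 · min R 9/128 — 71/1024
12 of 15 · BRRRRBRRRBBR · max L 35/512 · min R 71/1024 — 141/2048
13 of 15 · BRRRRBRRRBBRB · max L 141/2048 · min R 71/1024 — 283/4096
14 of 15 · BRRRRBRRRBBRBR · max L 141/2048 · min R 283/4096 — 565/8192
15 of 15 · BRRRRBRRRBBRBRB · max L 565/8192 · min R 283/4096 — 1131/16384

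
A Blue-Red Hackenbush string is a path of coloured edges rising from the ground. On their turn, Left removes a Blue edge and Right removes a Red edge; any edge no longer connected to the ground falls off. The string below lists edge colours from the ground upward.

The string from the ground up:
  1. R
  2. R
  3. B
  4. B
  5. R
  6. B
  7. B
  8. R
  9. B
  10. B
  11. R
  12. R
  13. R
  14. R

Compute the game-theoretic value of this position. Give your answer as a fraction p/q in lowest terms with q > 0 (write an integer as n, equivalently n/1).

Build g(s[:k]) for k = 1..14, string s = R R B B R B B R B B R R R R.
1 of 14 · R · max L −∞ · min R 0 → -1
2 of 14 · RR · max L −∞ · min R -1 → -2
3 of 14 · RRB · max L -2 · min R -1 → -3/2
4 of 14 · RRBB · max L -3/2 · min R -1 → -5/4
5 of 14 · RRBBR · max L -3/2 · min R -5/4 → -11/8
6 of 14 · RRBBRB · max L -11/8 · min R -5/4 → -21/16
7 of 14 · RRBBRBB · max L -21/16 · min R -5/4 → -41/32
8 of 14 · RRBBRBBR · max L -21/16 · min R -41/32 → -83/64
9 of 14 · RRBBRBBRB · max L -83/64 · min R -41/32 → -165/128
10 of 14 · RRBBRBBRBB · max L -165/128 · min R -41/32 → -329/256
11 of 14 · RRBBRBBRBBR · max L -165/128 · min R -329/256 → -659/512
12 of 14 · RRBBRBBRBBRR · max L -165/128 · min R -659/512 → -1319/1024
13 of 14 · RRBBRBBRBBRRR · max L -165/128 · min R -1319/1024 → -2639/2048
14 of 14 · RRBBRBBRBBRRRR · max L -165/128 · min R -2639/2048 → -5279/4096

-5279/4096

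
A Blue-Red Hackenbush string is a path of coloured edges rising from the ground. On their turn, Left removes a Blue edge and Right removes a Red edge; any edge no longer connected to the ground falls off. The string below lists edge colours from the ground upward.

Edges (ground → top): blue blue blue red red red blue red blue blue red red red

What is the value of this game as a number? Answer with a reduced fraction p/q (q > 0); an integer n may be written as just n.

Recurse on prefixes of the 13-edge string blue blue blue red red red blue red blue blue red red red:
b: Left { 0 }, Right { · } => simplest 1
bb: Left { 0 1 }, Right { · } => simplest 2
bbb: Left { 0 1 2 }, Right { · } => simplest 3
bbbr: Left { 0 1 2 }, Right { 3 } => simplest 5/2
bbbrr: Left { 0 1 2 }, Right { 5/2 3 } => simplest 9/4
bbbrrr: Left { 0 1 2 }, Right { 9/4 5/2 3 } => simplest 17/8
bbbrrrb: Left { 0 1 2 17/8 }, Right { 9/4 5/2 3 } => simplest 35/16
bbbrrrbr: Left { 0 1 2 17/8 }, Right { 35/16 9/4 5/2 3 } => simplest 69/32
bbbrrrbrb: Left { 0 1 2 17/8 69/32 }, Right { 35/16 9/4 5/2 3 } => simplest 139/64
bbbrrrbrbb: Left { 0 1 2 17/8 69/32 139/64 }, Right { 35/16 9/4 5/2 3 } => simplest 279/128
bbbrrrbrbbr: Left { 0 1 2 17/8 69/32 139/64 }, Right { 279/128 35/16 9/4 5/2 3 } => simplest 557/256
bbbrrrbrbbrr: Left { 0 1 2 17/8 69/32 139/64 }, Right { 557/256 279/128 35/16 9/4 5/2 3 } => simplest 1113/512
bbbrrrbrbbrrr: Left { 0 1 2 17/8 69/32 139/64 }, Right { 1113/512 557/256 279/128 35/16 9/4 5/2 3 } => simplest 2225/1024

2225/1024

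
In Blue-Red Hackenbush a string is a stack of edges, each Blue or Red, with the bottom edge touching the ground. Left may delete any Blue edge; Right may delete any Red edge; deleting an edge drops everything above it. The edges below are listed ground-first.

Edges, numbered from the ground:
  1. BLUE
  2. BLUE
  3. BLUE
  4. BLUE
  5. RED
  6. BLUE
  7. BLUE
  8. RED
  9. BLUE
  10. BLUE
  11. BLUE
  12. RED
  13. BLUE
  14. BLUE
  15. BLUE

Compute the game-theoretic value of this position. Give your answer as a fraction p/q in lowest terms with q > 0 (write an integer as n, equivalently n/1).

step 1: add BLUE to get B; options L={ 0 } R={ · } gives 1
step 2: add BLUE to get BB; options L={ 0, 1 } R={ · } gives 2
step 3: add BLUE to get BBB; options L={ 0, 1, 2 } R={ · } gives 3
step 4: add BLUE to get BBBB; options L={ 0, 1, 2, 3 } R={ · } gives 4
step 5: add RED to get BBBBR; options L={ 0, 1, 2, 3 } R={ 4 } gives 7/2
step 6: add BLUE to get BBBBRB; options L={ 0, 1, 2, 3, 7/2 } R={ 4 } gives 15/4
step 7: add BLUE to get BBBBRBB; options L={ 0, 1, 2, 3, 7/2, 15/4 } R={ 4 } gives 31/8
step 8: add RED to get BBBBRBBR; options L={ 0, 1, 2, 3, 7/2, 15/4 } R={ 31/8, 4 } gives 61/16
step 9: add BLUE to get BBBBRBBRB; options L={ 0, 1, 2, 3, 7/2, 15/4, 61/16 } R={ 31/8, 4 } gives 123/32
step 10: add BLUE to get BBBBRBBRBB; options L={ 0, 1, 2, 3, 7/2, 15/4, 61/16, 123/32 } R={ 31/8, 4 } gives 247/64
step 11: add BLUE to get BBBBRBBRBBB; options L={ 0, 1, 2, 3, 7/2, 15/4, 61/16, 123/32, 247/64 } R={ 31/8, 4 } gives 495/128
step 12: add RED to get BBBBRBBRBBBR; options L={ 0, 1, 2, 3, 7/2, 15/4, 61/16, 123/32, 247/64 } R={ 495/128, 31/8, 4 } gives 989/256
step 13: add BLUE to get BBBBRBBRBBBRB; options L={ 0, 1, 2, 3, 7/2, 15/4, 61/16, 123/32, 247/64, 989/256 } R={ 495/128, 31/8, 4 } gives 1979/512
step 14: add BLUE to get BBBBRBBRBBBRBB; options L={ 0, 1, 2, 3, 7/2, 15/4, 61/16, 123/32, 247/64, 989/256, 1979/512 } R={ 495/128, 31/8, 4 } gives 3959/1024
step 15: add BLUE to get BBBBRBBRBBBRBBB; options L={ 0, 1, 2, 3, 7/2, 15/4, 61/16, 123/32, 247/64, 989/256, 1979/512, 3959/1024 } R={ 495/128, 31/8, 4 } gives 7919/2048

7919/2048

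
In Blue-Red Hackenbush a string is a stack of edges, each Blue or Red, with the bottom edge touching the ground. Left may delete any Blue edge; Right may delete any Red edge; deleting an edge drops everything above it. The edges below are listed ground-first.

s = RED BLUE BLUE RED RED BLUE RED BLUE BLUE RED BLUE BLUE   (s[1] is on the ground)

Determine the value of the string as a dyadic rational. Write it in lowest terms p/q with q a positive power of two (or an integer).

-841/2048

R: Left { ∅ }, Right { 0 } → simplest -1
RB: Left { -1 }, Right { 0 } → simplest -1/2
RBB: Left { -1, -1/2 }, Right { 0 } → simplest -1/4
RBBR: Left { -1, -1/2 }, Right { -1/4, 0 } → simplest -3/8
RBBRR: Left { -1, -1/2 }, Right { -3/8, -1/4, 0 } → simplest -7/16
RBBRRB: Left { -1, -1/2, -7/16 }, Right { -3/8, -1/4, 0 } → simplest -13/32
RBBRRBR: Left { -1, -1/2, -7/16 }, Right { -13/32, -3/8, -1/4, 0 } → simplest -27/64
RBBRRBRB: Left { -1, -1/2, -7/16, -27/64 }, Right { -13/32, -3/8, -1/4, 0 } → simplest -53/128
RBBRRBRBB: Left { -1, -1/2, -7/16, -27/64, -53/128 }, Right { -13/32, -3/8, -1/4, 0 } → simplest -105/256
RBBRRBRBBR: Left { -1, -1/2, -7/16, -27/64, -53/128 }, Right { -105/256, -13/32, -3/8, -1/4, 0 } → simplest -211/512
RBBRRBRBBRB: Left { -1, -1/2, -7/16, -27/64, -53/128, -211/512 }, Right { -105/256, -13/32, -3/8, -1/4, 0 } → simplest -421/1024
RBBRRBRBBRBB: Left { -1, -1/2, -7/16, -27/64, -53/128, -211/512, -421/1024 }, Right { -105/256, -13/32, -3/8, -1/4, 0 } → simplest -841/2048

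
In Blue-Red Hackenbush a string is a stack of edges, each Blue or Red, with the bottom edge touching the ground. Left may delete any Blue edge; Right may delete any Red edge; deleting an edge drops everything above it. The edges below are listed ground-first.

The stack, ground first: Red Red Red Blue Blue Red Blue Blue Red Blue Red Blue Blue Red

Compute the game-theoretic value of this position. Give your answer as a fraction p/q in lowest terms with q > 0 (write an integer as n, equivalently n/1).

-4691/2048

Recurse on prefixes of the 14-edge string Red Red Red Blue Blue Red Blue Blue Red Blue Red Blue Blue Red:
step 1: add Red to get R; options L={ (no moves) } R={ 0 } → -1
step 2: add Red to get RR; options L={ (no moves) } R={ -1; 0 } → -2
step 3: add Red to get RRR; options L={ (no moves) } R={ -2; -1; 0 } → -3
step 4: add Blue to get RRRB; options L={ -3 } R={ -2; -1; 0 } → -5/2
step 5: add Blue to get RRRBB; options L={ -3; -5/2 } R={ -2; -1; 0 } → -9/4
step 6: add Red to get RRRBBR; options L={ -3; -5/2 } R={ -9/4; -2; -1; 0 } → -19/8
step 7: add Blue to get RRRBBRB; options L={ -3; -5/2; -19/8 } R={ -9/4; -2; -1; 0 } → -37/16
step 8: add Blue to get RRRBBRBB; options L={ -3; -5/2; -19/8; -37/16 } R={ -9/4; -2; -1; 0 } → -73/32
step 9: add Red to get RRRBBRBBR; options L={ -3; -5/2; -19/8; -37/16 } R={ -73/32; -9/4; -2; -1; 0 } → -147/64
step 10: add Blue to get RRRBBRBBRB; options L={ -3; -5/2; -19/8; -37/16; -147/64 } R={ -73/32; -9/4; -2; -1; 0 } → -293/128
step 11: add Red to get RRRBBRBBRBR; options L={ -3; -5/2; -19/8; -37/16; -147/64 } R={ -293/128; -73/32; -9/4; -2; -1; 0 } → -587/256
step 12: add Blue to get RRRBBRBBRBRB; options L={ -3; -5/2; -19/8; -37/16; -147/64; -587/256 } R={ -293/128; -73/32; -9/4; -2; -1; 0 } → -1173/512
step 13: add Blue to get RRRBBRBBRBRBB; options L={ -3; -5/2; -19/8; -37/16; -147/64; -587/256; -1173/512 } R={ -293/128; -73/32; -9/4; -2; -1; 0 } → -2345/1024
step 14: add Red to get RRRBBRBBRBRBBR; options L={ -3; -5/2; -19/8; -37/16; -147/64; -587/256; -1173/512 } R={ -2345/1024; -293/128; -73/32; -9/4; -2; -1; 0 } → -4691/2048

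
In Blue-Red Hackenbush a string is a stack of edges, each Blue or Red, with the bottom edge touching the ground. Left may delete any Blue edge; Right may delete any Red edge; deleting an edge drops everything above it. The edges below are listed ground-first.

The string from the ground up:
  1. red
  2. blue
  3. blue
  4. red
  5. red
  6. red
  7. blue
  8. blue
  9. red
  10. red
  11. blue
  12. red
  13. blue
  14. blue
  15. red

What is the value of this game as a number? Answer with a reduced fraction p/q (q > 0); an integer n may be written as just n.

Build v(s[:k]) for k = 1..15, string s = red blue blue red red red blue blue red red blue red blue blue red.
v_1 [r]  L=[(no moves)]  R=[0]  -> -1
v_2 [rb]  L=[-1]  R=[0]  -> -1/2
v_3 [rbb]  L=[-1 -1/2]  R=[0]  -> -1/4
v_4 [rbbr]  L=[-1 -1/2]  R=[-1/4 0]  -> -3/8
v_5 [rbbrr]  L=[-1 -1/2]  R=[-3/8 -1/4 0]  -> -7/16
v_6 [rbbrrr]  L=[-1 -1/2]  R=[-7/16 -3/8 -1/4 0]  -> -15/32
v_7 [rbbrrrb]  L=[-1 -1/2 -15/32]  R=[-7/16 -3/8 -1/4 0]  -> -29/64
v_8 [rbbrrrbb]  L=[-1 -1/2 -15/32 -29/64]  R=[-7/16 -3/8 -1/4 0]  -> -57/128
v_9 [rbbrrrbbr]  L=[-1 -1/2 -15/32 -29/64]  R=[-57/128 -7/16 -3/8 -1/4 0]  -> -115/256
v_10 [rbbrrrbbrr]  L=[-1 -1/2 -15/32 -29/64]  R=[-115/256 -57/128 -7/16 -3/8 -1/4 0]  -> -231/512
v_11 [rbbrrrbbrrb]  L=[-1 -1/2 -15/32 -29/64 -231/512]  R=[-115/256 -57/128 -7/16 -3/8 -1/4 0]  -> -461/1024
v_12 [rbbrrrbbrrbr]  L=[-1 -1/2 -15/32 -29/64 -231/512]  R=[-461/1024 -115/256 -57/128 -7/16 -3/8 -1/4 0]  -> -923/2048
v_13 [rbbrrrbbrrbrb]  L=[-1 -1/2 -15/32 -29/64 -231/512 -923/2048]  R=[-461/1024 -115/256 -57/128 -7/16 -3/8 -1/4 0]  -> -1845/4096
v_14 [rbbrrrbbrrbrbb]  L=[-1 -1/2 -15/32 -29/64 -231/512 -923/2048 -1845/4096]  R=[-461/1024 -115/256 -57/128 -7/16 -3/8 -1/4 0]  -> -3689/8192
v_15 [rbbrrrbbrrbrbbr]  L=[-1 -1/2 -15/32 -29/64 -231/512 -923/2048 -1845/4096]  R=[-3689/8192 -461/1024 -115/256 -57/128 -7/16 -3/8 -1/4 0]  -> -7379/16384

-7379/16384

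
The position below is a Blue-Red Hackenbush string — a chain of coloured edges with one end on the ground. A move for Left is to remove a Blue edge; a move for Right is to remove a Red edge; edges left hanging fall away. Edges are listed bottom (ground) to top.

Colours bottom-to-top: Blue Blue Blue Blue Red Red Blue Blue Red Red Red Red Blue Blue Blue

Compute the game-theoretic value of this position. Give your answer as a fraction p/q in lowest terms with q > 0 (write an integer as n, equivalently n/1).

Build value(s[:k]) for k = 1..15, string s = Blue Blue Blue Blue Red Red Blue Blue Red Red Red Red Blue Blue Blue.
B: Left { 0 }, Right { · } → simplest 1
BB: Left { 0; 1 }, Right { · } → simplest 2
BBB: Left { 0; 1; 2 }, Right { · } → simplest 3
BBBB: Left { 0; 1; 2; 3 }, Right { · } → simplest 4
BBBBR: Left { 0; 1; 2; 3 }, Right { 4 } → simplest 7/2
BBBBRR: Left { 0; 1; 2; 3 }, Right { 7/2; 4 } → simplest 13/4
BBBBRRB: Left { 0; 1; 2; 3; 13/4 }, Right { 7/2; 4 } → simplest 27/8
BBBBRRBB: Left { 0; 1; 2; 3; 13/4; 27/8 }, Right { 7/2; 4 } → simplest 55/16
BBBBRRBBR: Left { 0; 1; 2; 3; 13/4; 27/8 }, Right { 55/16; 7/2; 4 } → simplest 109/32
BBBBRRBBRR: Left { 0; 1; 2; 3; 13/4; 27/8 }, Right { 109/32; 55/16; 7/2; 4 } → simplest 217/64
BBBBRRBBRRR: Left { 0; 1; 2; 3; 13/4; 27/8 }, Right { 217/64; 109/32; 55/16; 7/2; 4 } → simplest 433/128
BBBBRRBBRRRR: Left { 0; 1; 2; 3; 13/4; 27/8 }, Right { 433/128; 217/64; 109/32; 55/16; 7/2; 4 } → simplest 865/256
BBBBRRBBRRRRB: Left { 0; 1; 2; 3; 13/4; 27/8; 865/256 }, Right { 433/128; 217/64; 109/32; 55/16; 7/2; 4 } → simplest 1731/512
BBBBRRBBRRRRBB: Left { 0; 1; 2; 3; 13/4; 27/8; 865/256; 1731/512 }, Right { 433/128; 217/64; 109/32; 55/16; 7/2; 4 } → simplest 3463/1024
BBBBRRBBRRRRBBB: Left { 0; 1; 2; 3; 13/4; 27/8; 865/256; 1731/512; 3463/1024 }, Right { 433/128; 217/64; 109/32; 55/16; 7/2; 4 } → simplest 6927/2048

6927/2048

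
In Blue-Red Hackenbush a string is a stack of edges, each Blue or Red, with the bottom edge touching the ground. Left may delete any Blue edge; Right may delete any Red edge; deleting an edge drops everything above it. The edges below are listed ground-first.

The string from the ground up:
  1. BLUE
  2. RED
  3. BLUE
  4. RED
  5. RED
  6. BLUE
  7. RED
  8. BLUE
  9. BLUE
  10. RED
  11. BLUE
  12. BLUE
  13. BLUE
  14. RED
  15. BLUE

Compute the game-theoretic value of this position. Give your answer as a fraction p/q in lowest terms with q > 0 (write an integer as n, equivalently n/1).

Prefix values for BLUE RED BLUE RED RED BLUE RED BLUE BLUE RED BLUE BLUE BLUE RED BLUE via {L|R} + simplicity:
B: Left { 0 }, Right { — } = simplest 1
BR: Left { 0 }, Right { 1 } = simplest 1/2
BRB: Left { 0; 1/2 }, Right { 1 } = simplest 3/4
BRBR: Left { 0; 1/2 }, Right { 3/4; 1 } = simplest 5/8
BRBRR: Left { 0; 1/2 }, Right { 5/8; 3/4; 1 } = simplest 9/16
BRBRRB: Left { 0; 1/2; 9/16 }, Right { 5/8; 3/4; 1 } = simplest 19/32
BRBRRBR: Left { 0; 1/2; 9/16 }, Right { 19/32; 5/8; 3/4; 1 } = simplest 37/64
BRBRRBRB: Left { 0; 1/2; 9/16; 37/64 }, Right { 19/32; 5/8; 3/4; 1 } = simplest 75/128
BRBRRBRBB: Left { 0; 1/2; 9/16; 37/64; 75/128 }, Right { 19/32; 5/8; 3/4; 1 } = simplest 151/256
BRBRRBRBBR: Left { 0; 1/2; 9/16; 37/64; 75/128 }, Right { 151/256; 19/32; 5/8; 3/4; 1 } = simplest 301/512
BRBRRBRBBRB: Left { 0; 1/2; 9/16; 37/64; 75/128; 301/512 }, Right { 151/256; 19/32; 5/8; 3/4; 1 } = simplest 603/1024
BRBRRBRBBRBB: Left { 0; 1/2; 9/16; 37/64; 75/128; 301/512; 603/1024 }, Right { 151/256; 19/32; 5/8; 3/4; 1 } = simplest 1207/2048
BRBRRBRBBRBBB: Left { 0; 1/2; 9/16; 37/64; 75/128; 301/512; 603/1024; 1207/2048 }, Right { 151/256; 19/32; 5/8; 3/4; 1 } = simplest 2415/4096
BRBRRBRBBRBBBR: Left { 0; 1/2; 9/16; 37/64; 75/128; 301/512; 603/1024; 1207/2048 }, Right { 2415/4096; 151/256; 19/32; 5/8; 3/4; 1 } = simplest 4829/8192
BRBRRBRBBRBBBRB: Left { 0; 1/2; 9/16; 37/64; 75/128; 301/512; 603/1024; 1207/2048; 4829/8192 }, Right { 2415/4096; 151/256; 19/32; 5/8; 3/4; 1 } = simplest 9659/16384

9659/16384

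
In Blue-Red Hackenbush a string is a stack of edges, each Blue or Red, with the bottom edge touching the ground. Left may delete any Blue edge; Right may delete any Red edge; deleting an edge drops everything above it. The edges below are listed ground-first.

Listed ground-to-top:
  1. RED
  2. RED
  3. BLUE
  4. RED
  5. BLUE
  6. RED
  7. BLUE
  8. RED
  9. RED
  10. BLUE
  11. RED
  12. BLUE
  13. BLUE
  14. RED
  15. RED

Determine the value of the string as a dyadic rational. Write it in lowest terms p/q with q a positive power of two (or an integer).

-13735/8192

Recurse on prefixes of the 15-edge string RED RED BLUE RED BLUE RED BLUE RED RED BLUE RED BLUE BLUE RED RED:
edge 1 of 15 (RED): { — | 0 } ⇒ -1
edge 2 of 15 (RED): { — | -1,0 } ⇒ -2
edge 3 of 15 (BLUE): { -2 | -1,0 } ⇒ -3/2
edge 4 of 15 (RED): { -2 | -3/2,-1,0 } ⇒ -7/4
edge 5 of 15 (BLUE): { -2,-7/4 | -3/2,-1,0 } ⇒ -13/8
edge 6 of 15 (RED): { -2,-7/4 | -13/8,-3/2,-1,0 } ⇒ -27/16
edge 7 of 15 (BLUE): { -2,-7/4,-27/16 | -13/8,-3/2,-1,0 } ⇒ -53/32
edge 8 of 15 (RED): { -2,-7/4,-27/16 | -53/32,-13/8,-3/2,-1,0 } ⇒ -107/64
edge 9 of 15 (RED): { -2,-7/4,-27/16 | -107/64,-53/32,-13/8,-3/2,-1,0 } ⇒ -215/128
edge 10 of 15 (BLUE): { -2,-7/4,-27/16,-215/128 | -107/64,-53/32,-13/8,-3/2,-1,0 } ⇒ -429/256
edge 11 of 15 (RED): { -2,-7/4,-27/16,-215/128 | -429/256,-107/64,-53/32,-13/8,-3/2,-1,0 } ⇒ -859/512
edge 12 of 15 (BLUE): { -2,-7/4,-27/16,-215/128,-859/512 | -429/256,-107/64,-53/32,-13/8,-3/2,-1,0 } ⇒ -1717/1024
edge 13 of 15 (BLUE): { -2,-7/4,-27/16,-215/128,-859/512,-1717/1024 | -429/256,-107/64,-53/32,-13/8,-3/2,-1,0 } ⇒ -3433/2048
edge 14 of 15 (RED): { -2,-7/4,-27/16,-215/128,-859/512,-1717/1024 | -3433/2048,-429/256,-107/64,-53/32,-13/8,-3/2,-1,0 } ⇒ -6867/4096
edge 15 of 15 (RED): { -2,-7/4,-27/16,-215/128,-859/512,-1717/1024 | -6867/4096,-3433/2048,-429/256,-107/64,-53/32,-13/8,-3/2,-1,0 } ⇒ -13735/8192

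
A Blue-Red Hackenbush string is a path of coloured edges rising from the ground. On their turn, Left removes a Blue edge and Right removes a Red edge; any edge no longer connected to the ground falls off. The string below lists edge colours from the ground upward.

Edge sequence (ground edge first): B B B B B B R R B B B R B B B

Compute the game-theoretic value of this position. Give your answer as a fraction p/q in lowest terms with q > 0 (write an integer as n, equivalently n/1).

2799/512

Build v(s[:k]) for k = 1..15, string s = B B B B B B R R B B B R B B B.
1 of 15 · B · max L 0 · min R +∞ ⇒ 1
2 of 15 · BB · max L 1 · min R +∞ ⇒ 2
3 of 15 · BBB · max L 2 · min R +∞ ⇒ 3
4 of 15 · BBBB · max L 3 · min R +∞ ⇒ 4
5 of 15 · BBBBB · max L 4 · min R +∞ ⇒ 5
6 of 15 · BBBBBB · max L 5 · min R +∞ ⇒ 6
7 of 15 · BBBBBBR · max L 5 · min R 6 ⇒ 11/2
8 of 15 · BBBBBBRR · max L 5 · min R 11/2 ⇒ 21/4
9 of 15 · BBBBBBRRB · max L 21/4 · min R 11/2 ⇒ 43/8
10 of 15 · BBBBBBRRBB · max L 43/8 · min R 11/2 ⇒ 87/16
11 of 15 · BBBBBBRRBBB · max L 87/16 · min R 11/2 ⇒ 175/32
12 of 15 · BBBBBBRRBBBR · max L 87/16 · min R 175/32 ⇒ 349/64
13 of 15 · BBBBBBRRBBBRB · max L 349/64 · min R 175/32 ⇒ 699/128
14 of 15 · BBBBBBRRBBBRBB · max L 699/128 · min R 175/32 ⇒ 1399/256
15 of 15 · BBBBBBRRBBBRBBB · max L 1399/256 · min R 175/32 ⇒ 2799/512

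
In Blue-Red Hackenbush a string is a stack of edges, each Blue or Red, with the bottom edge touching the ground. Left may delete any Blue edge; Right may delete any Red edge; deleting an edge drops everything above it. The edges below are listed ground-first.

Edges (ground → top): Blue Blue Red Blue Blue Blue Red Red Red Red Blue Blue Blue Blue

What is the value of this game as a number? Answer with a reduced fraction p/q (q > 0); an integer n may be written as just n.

B: Left { 0 }, Right { (no moves) } → simplest 1
BB: Left { 0, 1 }, Right { (no moves) } → simplest 2
BBR: Left { 0, 1 }, Right { 2 } → simplest 3/2
BBRB: Left { 0, 1, 3/2 }, Right { 2 } → simplest 7/4
BBRBB: Left { 0, 1, 3/2, 7/4 }, Right { 2 } → simplest 15/8
BBRBBB: Left { 0, 1, 3/2, 7/4, 15/8 }, Right { 2 } → simplest 31/16
BBRBBBR: Left { 0, 1, 3/2, 7/4, 15/8 }, Right { 31/16, 2 } → simplest 61/32
BBRBBBRR: Left { 0, 1, 3/2, 7/4, 15/8 }, Right { 61/32, 31/16, 2 } → simplest 121/64
BBRBBBRRR: Left { 0, 1, 3/2, 7/4, 15/8 }, Right { 121/64, 61/32, 31/16, 2 } → simplest 241/128
BBRBBBRRRR: Left { 0, 1, 3/2, 7/4, 15/8 }, Right { 241/128, 121/64, 61/32, 31/16, 2 } → simplest 481/256
BBRBBBRRRRB: Left { 0, 1, 3/2, 7/4, 15/8, 481/256 }, Right { 241/128, 121/64, 61/32, 31/16, 2 } → simplest 963/512
BBRBBBRRRRBB: Left { 0, 1, 3/2, 7/4, 15/8, 481/256, 963/512 }, Right { 241/128, 121/64, 61/32, 31/16, 2 } → simplest 1927/1024
BBRBBBRRRRBBB: Left { 0, 1, 3/2, 7/4, 15/8, 481/256, 963/512, 1927/1024 }, Right { 241/128, 121/64, 61/32, 31/16, 2 } → simplest 3855/2048
BBRBBBRRRRBBBB: Left { 0, 1, 3/2, 7/4, 15/8, 481/256, 963/512, 1927/1024, 3855/2048 }, Right { 241/128, 121/64, 61/32, 31/16, 2 } → simplest 7711/4096

7711/4096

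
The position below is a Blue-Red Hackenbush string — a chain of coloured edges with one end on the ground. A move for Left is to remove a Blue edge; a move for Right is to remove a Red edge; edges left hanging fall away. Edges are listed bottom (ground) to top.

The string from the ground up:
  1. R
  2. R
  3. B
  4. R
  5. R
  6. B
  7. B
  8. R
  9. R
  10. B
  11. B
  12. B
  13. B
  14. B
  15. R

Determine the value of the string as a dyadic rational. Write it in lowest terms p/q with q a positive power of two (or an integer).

v(R) = {  | 0 } → -1
v(RR) = {  | -1; 0 } → -2
v(RRB) = { -2 | -1; 0 } → -3/2
v(RRBR) = { -2 | -3/2; -1; 0 } → -7/4
v(RRBRR) = { -2 | -7/4; -3/2; -1; 0 } → -15/8
v(RRBRRB) = { -2; -15/8 | -7/4; -3/2; -1; 0 } → -29/16
v(RRBRRBB) = { -2; -15/8; -29/16 | -7/4; -3/2; -1; 0 } → -57/32
v(RRBRRBBR) = { -2; -15/8; -29/16 | -57/32; -7/4; -3/2; -1; 0 } → -115/64
v(RRBRRBBRR) = { -2; -15/8; -29/16 | -115/64; -57/32; -7/4; -3/2; -1; 0 } → -231/128
v(RRBRRBBRRB) = { -2; -15/8; -29/16; -231/128 | -115/64; -57/32; -7/4; -3/2; -1; 0 } → -461/256
v(RRBRRBBRRBB) = { -2; -15/8; -29/16; -231/128; -461/256 | -115/64; -57/32; -7/4; -3/2; -1; 0 } → -921/512
v(RRBRRBBRRBBB) = { -2; -15/8; -29/16; -231/128; -461/256; -921/512 | -115/64; -57/32; -7/4; -3/2; -1; 0 } → -1841/1024
v(RRBRRBBRRBBBB) = { -2; -15/8; -29/16; -231/128; -461/256; -921/512; -1841/1024 | -115/64; -57/32; -7/4; -3/2; -1; 0 } → -3681/2048
v(RRBRRBBRRBBBBB) = { -2; -15/8; -29/16; -231/128; -461/256; -921/512; -1841/1024; -3681/2048 | -115/64; -57/32; -7/4; -3/2; -1; 0 } → -7361/4096
v(RRBRRBBRRBBBBBR) = { -2; -15/8; -29/16; -231/128; -461/256; -921/512; -1841/1024; -3681/2048 | -7361/4096; -115/64; -57/32; -7/4; -3/2; -1; 0 } → -14723/8192

-14723/8192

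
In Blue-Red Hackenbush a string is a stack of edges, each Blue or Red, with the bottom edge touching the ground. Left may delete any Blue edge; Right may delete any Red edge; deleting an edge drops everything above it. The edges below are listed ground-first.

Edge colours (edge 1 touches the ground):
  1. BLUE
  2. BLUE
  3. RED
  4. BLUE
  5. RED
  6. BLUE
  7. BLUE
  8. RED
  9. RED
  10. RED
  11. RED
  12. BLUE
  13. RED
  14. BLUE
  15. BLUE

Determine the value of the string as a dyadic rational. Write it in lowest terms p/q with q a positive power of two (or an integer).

13847/8192

Recurse on prefixes of the 15-edge string BLUE BLUE RED BLUE RED BLUE BLUE RED RED RED RED BLUE RED BLUE BLUE:
G_1 [B]  L=[0]  R=[—]  → 1
G_2 [BB]  L=[0,1]  R=[—]  → 2
G_3 [BBR]  L=[0,1]  R=[2]  → 3/2
G_4 [BBRB]  L=[0,1,3/2]  R=[2]  → 7/4
G_5 [BBRBR]  L=[0,1,3/2]  R=[7/4,2]  → 13/8
G_6 [BBRBRB]  L=[0,1,3/2,13/8]  R=[7/4,2]  → 27/16
G_7 [BBRBRBB]  L=[0,1,3/2,13/8,27/16]  R=[7/4,2]  → 55/32
G_8 [BBRBRBBR]  L=[0,1,3/2,13/8,27/16]  R=[55/32,7/4,2]  → 109/64
G_9 [BBRBRBBRR]  L=[0,1,3/2,13/8,27/16]  R=[109/64,55/32,7/4,2]  → 217/128
G_10 [BBRBRBBRRR]  L=[0,1,3/2,13/8,27/16]  R=[217/128,109/64,55/32,7/4,2]  → 433/256
G_11 [BBRBRBBRRRR]  L=[0,1,3/2,13/8,27/16]  R=[433/256,217/128,109/64,55/32,7/4,2]  → 865/512
G_12 [BBRBRBBRRRRB]  L=[0,1,3/2,13/8,27/16,865/512]  R=[433/256,217/128,109/64,55/32,7/4,2]  → 1731/1024
G_13 [BBRBRBBRRRRBR]  L=[0,1,3/2,13/8,27/16,865/512]  R=[1731/1024,433/256,217/128,109/64,55/32,7/4,2]  → 3461/2048
G_14 [BBRBRBBRRRRBRB]  L=[0,1,3/2,13/8,27/16,865/512,3461/2048]  R=[1731/1024,433/256,217/128,109/64,55/32,7/4,2]  → 6923/4096
G_15 [BBRBRBBRRRRBRBB]  L=[0,1,3/2,13/8,27/16,865/512,3461/2048,6923/4096]  R=[1731/1024,433/256,217/128,109/64,55/32,7/4,2]  → 13847/8192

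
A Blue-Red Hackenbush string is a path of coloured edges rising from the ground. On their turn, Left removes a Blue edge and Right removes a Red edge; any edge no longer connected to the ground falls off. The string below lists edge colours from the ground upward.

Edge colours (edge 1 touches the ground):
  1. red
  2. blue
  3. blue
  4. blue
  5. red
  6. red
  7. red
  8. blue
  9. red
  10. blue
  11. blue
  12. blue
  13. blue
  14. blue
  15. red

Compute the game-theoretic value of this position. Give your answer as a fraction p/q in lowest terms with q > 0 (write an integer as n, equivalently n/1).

Prefix values for red blue blue blue red red red blue red blue blue blue blue blue red via {L|R} + simplicity:
val_1 [r]  L=[none]  R=[0]  => -1
val_2 [rb]  L=[-1]  R=[0]  => -1/2
val_3 [rbb]  L=[-1; -1/2]  R=[0]  => -1/4
val_4 [rbbb]  L=[-1; -1/2; -1/4]  R=[0]  => -1/8
val_5 [rbbbr]  L=[-1; -1/2; -1/4]  R=[-1/8; 0]  => -3/16
val_6 [rbbbrr]  L=[-1; -1/2; -1/4]  R=[-3/16; -1/8; 0]  => -7/32
val_7 [rbbbrrr]  L=[-1; -1/2; -1/4]  R=[-7/32; -3/16; -1/8; 0]  => -15/64
val_8 [rbbbrrrb]  L=[-1; -1/2; -1/4; -15/64]  R=[-7/32; -3/16; -1/8; 0]  => -29/128
val_9 [rbbbrrrbr]  L=[-1; -1/2; -1/4; -15/64]  R=[-29/128; -7/32; -3/16; -1/8; 0]  => -59/256
val_10 [rbbbrrrbrb]  L=[-1; -1/2; -1/4; -15/64; -59/256]  R=[-29/128; -7/32; -3/16; -1/8; 0]  => -117/512
val_11 [rbbbrrrbrbb]  L=[-1; -1/2; -1/4; -15/64; -59/256; -117/512]  R=[-29/128; -7/32; -3/16; -1/8; 0]  => -233/1024
val_12 [rbbbrrrbrbbb]  L=[-1; -1/2; -1/4; -15/64; -59/256; -117/512; -233/1024]  R=[-29/128; -7/32; -3/16; -1/8; 0]  => -465/2048
val_13 [rbbbrrrbrbbbb]  L=[-1; -1/2; -1/4; -15/64; -59/256; -117/512; -233/1024; -465/2048]  R=[-29/128; -7/32; -3/16; -1/8; 0]  => -929/4096
val_14 [rbbbrrrbrbbbbb]  L=[-1; -1/2; -1/4; -15/64; -59/256; -117/512; -233/1024; -465/2048; -929/4096]  R=[-29/128; -7/32; -3/16; -1/8; 0]  => -1857/8192
val_15 [rbbbrrrbrbbbbbr]  L=[-1; -1/2; -1/4; -15/64; -59/256; -117/512; -233/1024; -465/2048; -929/4096]  R=[-1857/8192; -29/128; -7/32; -3/16; -1/8; 0]  => -3715/16384

-3715/16384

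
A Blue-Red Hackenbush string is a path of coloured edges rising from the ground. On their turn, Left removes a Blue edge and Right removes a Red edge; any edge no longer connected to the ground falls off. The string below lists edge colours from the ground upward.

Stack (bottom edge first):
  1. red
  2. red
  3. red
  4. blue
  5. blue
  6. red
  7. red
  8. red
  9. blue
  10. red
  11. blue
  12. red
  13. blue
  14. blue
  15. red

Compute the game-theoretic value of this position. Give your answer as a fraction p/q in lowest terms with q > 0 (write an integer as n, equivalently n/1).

-10067/4096

value_1 [r]  L=[∅]  R=[0]  — -1
value_2 [rr]  L=[∅]  R=[-1,0]  — -2
value_3 [rrr]  L=[∅]  R=[-2,-1,0]  — -3
value_4 [rrrb]  L=[-3]  R=[-2,-1,0]  — -5/2
value_5 [rrrbb]  L=[-3,-5/2]  R=[-2,-1,0]  — -9/4
value_6 [rrrbbr]  L=[-3,-5/2]  R=[-9/4,-2,-1,0]  — -19/8
value_7 [rrrbbrr]  L=[-3,-5/2]  R=[-19/8,-9/4,-2,-1,0]  — -39/16
value_8 [rrrbbrrr]  L=[-3,-5/2]  R=[-39/16,-19/8,-9/4,-2,-1,0]  — -79/32
value_9 [rrrbbrrrb]  L=[-3,-5/2,-79/32]  R=[-39/16,-19/8,-9/4,-2,-1,0]  — -157/64
value_10 [rrrbbrrrbr]  L=[-3,-5/2,-79/32]  R=[-157/64,-39/16,-19/8,-9/4,-2,-1,0]  — -315/128
value_11 [rrrbbrrrbrb]  L=[-3,-5/2,-79/32,-315/128]  R=[-157/64,-39/16,-19/8,-9/4,-2,-1,0]  — -629/256
value_12 [rrrbbrrrbrbr]  L=[-3,-5/2,-79/32,-315/128]  R=[-629/256,-157/64,-39/16,-19/8,-9/4,-2,-1,0]  — -1259/512
value_13 [rrrbbrrrbrbrb]  L=[-3,-5/2,-79/32,-315/128,-1259/512]  R=[-629/256,-157/64,-39/16,-19/8,-9/4,-2,-1,0]  — -2517/1024
value_14 [rrrbbrrrbrbrbb]  L=[-3,-5/2,-79/32,-315/128,-1259/512,-2517/1024]  R=[-629/256,-157/64,-39/16,-19/8,-9/4,-2,-1,0]  — -5033/2048
value_15 [rrrbbrrrbrbrbbr]  L=[-3,-5/2,-79/32,-315/128,-1259/512,-2517/1024]  R=[-5033/2048,-629/256,-157/64,-39/16,-19/8,-9/4,-2,-1,0]  — -10067/4096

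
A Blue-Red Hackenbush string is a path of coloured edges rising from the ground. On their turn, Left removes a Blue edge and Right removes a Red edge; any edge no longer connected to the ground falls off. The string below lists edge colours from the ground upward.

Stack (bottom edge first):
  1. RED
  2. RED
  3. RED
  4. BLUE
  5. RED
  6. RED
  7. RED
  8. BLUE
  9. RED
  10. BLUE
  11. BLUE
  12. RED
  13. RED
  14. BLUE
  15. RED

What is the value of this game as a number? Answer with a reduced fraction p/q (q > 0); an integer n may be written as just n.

R: Left { (no moves) }, Right { 0 } -> simplest -1
RR: Left { (no moves) }, Right { -1; 0 } -> simplest -2
RRR: Left { (no moves) }, Right { -2; -1; 0 } -> simplest -3
RRRB: Left { -3 }, Right { -2; -1; 0 } -> simplest -5/2
RRRBR: Left { -3 }, Right { -5/2; -2; -1; 0 } -> simplest -11/4
RRRBRR: Left { -3 }, Right { -11/4; -5/2; -2; -1; 0 } -> simplest -23/8
RRRBRRR: Left { -3 }, Right { -23/8; -11/4; -5/2; -2; -1; 0 } -> simplest -47/16
RRRBRRRB: Left { -3; -47/16 }, Right { -23/8; -11/4; -5/2; -2; -1; 0 } -> simplest -93/32
RRRBRRRBR: Left { -3; -47/16 }, Right { -93/32; -23/8; -11/4; -5/2; -2; -1; 0 } -> simplest -187/64
RRRBRRRBRB: Left { -3; -47/16; -187/64 }, Right { -93/32; -23/8; -11/4; -5/2; -2; -1; 0 } -> simplest -373/128
RRRBRRRBRBB: Left { -3; -47/16; -187/64; -373/128 }, Right { -93/32; -23/8; -11/4; -5/2; -2; -1; 0 } -> simplest -745/256
RRRBRRRBRBBR: Left { -3; -47/16; -187/64; -373/128 }, Right { -745/256; -93/32; -23/8; -11/4; -5/2; -2; -1; 0 } -> simplest -1491/512
RRRBRRRBRBBRR: Left { -3; -47/16; -187/64; -373/128 }, Right { -1491/512; -745/256; -93/32; -23/8; -11/4; -5/2; -2; -1; 0 } -> simplest -2983/1024
RRRBRRRBRBBRRB: Left { -3; -47/16; -187/64; -373/128; -2983/1024 }, Right { -1491/512; -745/256; -93/32; -23/8; -11/4; -5/2; -2; -1; 0 } -> simplest -5965/2048
RRRBRRRBRBBRRBR: Left { -3; -47/16; -187/64; -373/128; -2983/1024 }, Right { -5965/2048; -1491/512; -745/256; -93/32; -23/8; -11/4; -5/2; -2; -1; 0 } -> simplest -11931/4096

-11931/4096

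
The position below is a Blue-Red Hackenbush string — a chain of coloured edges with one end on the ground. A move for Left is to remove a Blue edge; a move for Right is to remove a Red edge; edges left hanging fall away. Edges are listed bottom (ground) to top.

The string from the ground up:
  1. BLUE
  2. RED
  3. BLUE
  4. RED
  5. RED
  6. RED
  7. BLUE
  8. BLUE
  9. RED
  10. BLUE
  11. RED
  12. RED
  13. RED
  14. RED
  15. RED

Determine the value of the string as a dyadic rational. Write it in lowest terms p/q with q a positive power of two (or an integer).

g_1 [B]  L=[0]  R=[none]  = 1
g_2 [BR]  L=[0]  R=[1]  = 1/2
g_3 [BRB]  L=[0 1/2]  R=[1]  = 3/4
g_4 [BRBR]  L=[0 1/2]  R=[3/4 1]  = 5/8
g_5 [BRBRR]  L=[0 1/2]  R=[5/8 3/4 1]  = 9/16
g_6 [BRBRRR]  L=[0 1/2]  R=[9/16 5/8 3/4 1]  = 17/32
g_7 [BRBRRRB]  L=[0 1/2 17/32]  R=[9/16 5/8 3/4 1]  = 35/64
g_8 [BRBRRRBB]  L=[0 1/2 17/32 35/64]  R=[9/16 5/8 3/4 1]  = 71/128
g_9 [BRBRRRBBR]  L=[0 1/2 17/32 35/64]  R=[71/128 9/16 5/8 3/4 1]  = 141/256
g_10 [BRBRRRBBRB]  L=[0 1/2 17/32 35/64 141/256]  R=[71/128 9/16 5/8 3/4 1]  = 283/512
g_11 [BRBRRRBBRBR]  L=[0 1/2 17/32 35/64 141/256]  R=[283/512 71/128 9/16 5/8 3/4 1]  = 565/1024
g_12 [BRBRRRBBRBRR]  L=[0 1/2 17/32 35/64 141/256]  R=[565/1024 283/512 71/128 9/16 5/8 3/4 1]  = 1129/2048
g_13 [BRBRRRBBRBRRR]  L=[0 1/2 17/32 35/64 141/256]  R=[1129/2048 565/1024 283/512 71/128 9/16 5/8 3/4 1]  = 2257/4096
g_14 [BRBRRRBBRBRRRR]  L=[0 1/2 17/32 35/64 141/256]  R=[2257/4096 1129/2048 565/1024 283/512 71/128 9/16 5/8 3/4 1]  = 4513/8192
g_15 [BRBRRRBBRBRRRRR]  L=[0 1/2 17/32 35/64 141/256]  R=[4513/8192 2257/4096 1129/2048 565/1024 283/512 71/128 9/16 5/8 3/4 1]  = 9025/16384

9025/16384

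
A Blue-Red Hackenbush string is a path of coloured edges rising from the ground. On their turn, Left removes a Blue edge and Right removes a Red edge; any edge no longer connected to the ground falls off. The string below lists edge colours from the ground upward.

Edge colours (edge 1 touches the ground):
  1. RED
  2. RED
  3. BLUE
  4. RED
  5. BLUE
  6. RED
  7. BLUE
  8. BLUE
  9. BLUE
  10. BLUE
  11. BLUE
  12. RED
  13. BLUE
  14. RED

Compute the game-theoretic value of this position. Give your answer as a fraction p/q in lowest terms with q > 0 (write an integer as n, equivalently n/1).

-6667/4096

g(R) = { ∅ | 0 } gives -1
g(RR) = { ∅ | -1, 0 } gives -2
g(RRB) = { -2 | -1, 0 } gives -3/2
g(RRBR) = { -2 | -3/2, -1, 0 } gives -7/4
g(RRBRB) = { -2, -7/4 | -3/2, -1, 0 } gives -13/8
g(RRBRBR) = { -2, -7/4 | -13/8, -3/2, -1, 0 } gives -27/16
g(RRBRBRB) = { -2, -7/4, -27/16 | -13/8, -3/2, -1, 0 } gives -53/32
g(RRBRBRBB) = { -2, -7/4, -27/16, -53/32 | -13/8, -3/2, -1, 0 } gives -105/64
g(RRBRBRBBB) = { -2, -7/4, -27/16, -53/32, -105/64 | -13/8, -3/2, -1, 0 } gives -209/128
g(RRBRBRBBBB) = { -2, -7/4, -27/16, -53/32, -105/64, -209/128 | -13/8, -3/2, -1, 0 } gives -417/256
g(RRBRBRBBBBB) = { -2, -7/4, -27/16, -53/32, -105/64, -209/128, -417/256 | -13/8, -3/2, -1, 0 } gives -833/512
g(RRBRBRBBBBBR) = { -2, -7/4, -27/16, -53/32, -105/64, -209/128, -417/256 | -833/512, -13/8, -3/2, -1, 0 } gives -1667/1024
g(RRBRBRBBBBBRB) = { -2, -7/4, -27/16, -53/32, -105/64, -209/128, -417/256, -1667/1024 | -833/512, -13/8, -3/2, -1, 0 } gives -3333/2048
g(RRBRBRBBBBBRBR) = { -2, -7/4, -27/16, -53/32, -105/64, -209/128, -417/256, -1667/1024 | -3333/2048, -833/512, -13/8, -3/2, -1, 0 } gives -6667/4096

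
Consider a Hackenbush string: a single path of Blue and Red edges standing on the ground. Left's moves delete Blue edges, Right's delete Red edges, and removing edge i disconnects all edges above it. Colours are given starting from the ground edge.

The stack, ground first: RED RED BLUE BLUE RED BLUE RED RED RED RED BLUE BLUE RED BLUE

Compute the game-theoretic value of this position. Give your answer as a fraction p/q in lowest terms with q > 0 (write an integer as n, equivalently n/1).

-5605/4096

val(R) = {  | 0 } ⇒ -1
val(RR) = {  | -1,0 } ⇒ -2
val(RRB) = { -2 | -1,0 } ⇒ -3/2
val(RRBB) = { -2,-3/2 | -1,0 } ⇒ -5/4
val(RRBBR) = { -2,-3/2 | -5/4,-1,0 } ⇒ -11/8
val(RRBBRB) = { -2,-3/2,-11/8 | -5/4,-1,0 } ⇒ -21/16
val(RRBBRBR) = { -2,-3/2,-11/8 | -21/16,-5/4,-1,0 } ⇒ -43/32
val(RRBBRBRR) = { -2,-3/2,-11/8 | -43/32,-21/16,-5/4,-1,0 } ⇒ -87/64
val(RRBBRBRRR) = { -2,-3/2,-11/8 | -87/64,-43/32,-21/16,-5/4,-1,0 } ⇒ -175/128
val(RRBBRBRRRR) = { -2,-3/2,-11/8 | -175/128,-87/64,-43/32,-21/16,-5/4,-1,0 } ⇒ -351/256
val(RRBBRBRRRRB) = { -2,-3/2,-11/8,-351/256 | -175/128,-87/64,-43/32,-21/16,-5/4,-1,0 } ⇒ -701/512
val(RRBBRBRRRRBB) = { -2,-3/2,-11/8,-351/256,-701/512 | -175/128,-87/64,-43/32,-21/16,-5/4,-1,0 } ⇒ -1401/1024
val(RRBBRBRRRRBBR) = { -2,-3/2,-11/8,-351/256,-701/512 | -1401/1024,-175/128,-87/64,-43/32,-21/16,-5/4,-1,0 } ⇒ -2803/2048
val(RRBBRBRRRRBBRB) = { -2,-3/2,-11/8,-351/256,-701/512,-2803/2048 | -1401/1024,-175/128,-87/64,-43/32,-21/16,-5/4,-1,0 } ⇒ -5605/4096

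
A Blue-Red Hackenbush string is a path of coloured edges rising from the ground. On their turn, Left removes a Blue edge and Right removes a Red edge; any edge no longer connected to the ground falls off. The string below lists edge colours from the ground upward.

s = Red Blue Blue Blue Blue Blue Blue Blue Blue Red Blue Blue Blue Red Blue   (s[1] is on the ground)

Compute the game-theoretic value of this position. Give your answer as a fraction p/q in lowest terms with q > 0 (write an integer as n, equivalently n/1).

Build value(s[:k]) for k = 1..15, string s = Red Blue Blue Blue Blue Blue Blue Blue Blue Red Blue Blue Blue Red Blue.
R: Left { — }, Right { 0 } gives simplest -1
RB: Left { -1 }, Right { 0 } gives simplest -1/2
RBB: Left { -1 -1/2 }, Right { 0 } gives simplest -1/4
RBBB: Left { -1 -1/2 -1/4 }, Right { 0 } gives simplest -1/8
RBBBB: Left { -1 -1/2 -1/4 -1/8 }, Right { 0 } gives simplest -1/16
RBBBBB: Left { -1 -1/2 -1/4 -1/8 -1/16 }, Right { 0 } gives simplest -1/32
RBBBBBB: Left { -1 -1/2 -1/4 -1/8 -1/16 -1/32 }, Right { 0 } gives simplest -1/64
RBBBBBBB: Left { -1 -1/2 -1/4 -1/8 -1/16 -1/32 -1/64 }, Right { 0 } gives simplest -1/128
RBBBBBBBB: Left { -1 -1/2 -1/4 -1/8 -1/16 -1/32 -1/64 -1/128 }, Right { 0 } gives simplest -1/256
RBBBBBBBBR: Left { -1 -1/2 -1/4 -1/8 -1/16 -1/32 -1/64 -1/128 }, Right { -1/256 0 } gives simplest -3/512
RBBBBBBBBRB: Left { -1 -1/2 -1/4 -1/8 -1/16 -1/32 -1/64 -1/128 -3/512 }, Right { -1/256 0 } gives simplest -5/1024
RBBBBBBBBRBB: Left { -1 -1/2 -1/4 -1/8 -1/16 -1/32 -1/64 -1/128 -3/512 -5/1024 }, Right { -1/256 0 } gives simplest -9/2048
RBBBBBBBBRBBB: Left { -1 -1/2 -1/4 -1/8 -1/16 -1/32 -1/64 -1/128 -3/512 -5/1024 -9/2048 }, Right { -1/256 0 } gives simplest -17/4096
RBBBBBBBBRBBBR: Left { -1 -1/2 -1/4 -1/8 -1/16 -1/32 -1/64 -1/128 -3/512 -5/1024 -9/2048 }, Right { -17/4096 -1/256 0 } gives simplest -35/8192
RBBBBBBBBRBBBRB: Left { -1 -1/2 -1/4 -1/8 -1/16 -1/32 -1/64 -1/128 -3/512 -5/1024 -9/2048 -35/8192 }, Right { -17/4096 -1/256 0 } gives simplest -69/16384

-69/16384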